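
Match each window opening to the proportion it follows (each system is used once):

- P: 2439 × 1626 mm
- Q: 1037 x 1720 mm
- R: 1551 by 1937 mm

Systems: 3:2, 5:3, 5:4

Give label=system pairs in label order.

Ratios: P ≈ 1.500; Q ≈ 1.659; R ≈ 1.249.
Targets: 3:2 ≈ 1.500; 5:3 ≈ 1.667; 5:4 ≈ 1.250.

P=3:2, Q=5:3, R=5:4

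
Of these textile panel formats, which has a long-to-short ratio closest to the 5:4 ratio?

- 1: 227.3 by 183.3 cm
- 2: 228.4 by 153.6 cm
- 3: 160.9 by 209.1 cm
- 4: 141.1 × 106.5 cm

Target 5:4 ≈ 1.250.
1: 1.240 (Δ0.010)  2: 1.487 (Δ0.237)  3: 1.300 (Δ0.050)  4: 1.325 (Δ0.075)

1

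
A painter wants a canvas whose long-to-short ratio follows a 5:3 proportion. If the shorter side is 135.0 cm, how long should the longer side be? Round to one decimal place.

225.0 cm

5:3 ≈ 1.66667.
Longer side = 135.0 × 1.66667 ≈ 225.000 → 225.0 cm.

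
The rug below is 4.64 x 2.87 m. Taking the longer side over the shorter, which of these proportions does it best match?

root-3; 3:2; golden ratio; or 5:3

golden ratio

4.64/2.87 ≈ 1.617. Nearest candidates are golden ratio (1.618, off by 0.001) and 5:3 (1.667, off by 0.050).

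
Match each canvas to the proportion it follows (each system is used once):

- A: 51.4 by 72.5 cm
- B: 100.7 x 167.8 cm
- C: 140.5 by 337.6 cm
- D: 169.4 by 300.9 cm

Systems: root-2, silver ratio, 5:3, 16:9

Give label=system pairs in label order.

Ratios: A ≈ 1.411; B ≈ 1.666; C ≈ 2.403; D ≈ 1.776.
Targets: root-2 ≈ 1.414; silver ratio ≈ 2.414; 5:3 ≈ 1.667; 16:9 ≈ 1.778.

A=root-2, B=5:3, C=silver ratio, D=16:9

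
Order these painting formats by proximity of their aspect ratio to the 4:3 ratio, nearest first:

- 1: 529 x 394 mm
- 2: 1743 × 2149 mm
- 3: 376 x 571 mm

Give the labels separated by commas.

1, 2, 3

1: 529/394 ≈ 1.343 → |1.343 − 1.333| = 0.010
2: 2149/1743 ≈ 1.233 → |1.233 − 1.333| = 0.100
3: 571/376 ≈ 1.519 → |1.519 − 1.333| = 0.186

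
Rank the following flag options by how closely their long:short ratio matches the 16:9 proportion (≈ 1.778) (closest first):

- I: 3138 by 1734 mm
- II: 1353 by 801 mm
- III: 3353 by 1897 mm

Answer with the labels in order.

I: 3138/1734 ≈ 1.810 → |1.810 − 1.778| = 0.032
II: 1353/801 ≈ 1.689 → |1.689 − 1.778| = 0.089
III: 3353/1897 ≈ 1.768 → |1.768 − 1.778| = 0.010

III, I, II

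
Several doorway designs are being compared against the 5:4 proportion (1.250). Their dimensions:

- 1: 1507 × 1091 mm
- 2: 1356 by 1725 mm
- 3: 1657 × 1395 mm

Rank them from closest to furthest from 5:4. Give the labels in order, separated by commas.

2, 3, 1

1: 1507/1091 ≈ 1.381 → |1.381 − 1.250| = 0.131
2: 1725/1356 ≈ 1.272 → |1.272 − 1.250| = 0.022
3: 1657/1395 ≈ 1.188 → |1.188 − 1.250| = 0.062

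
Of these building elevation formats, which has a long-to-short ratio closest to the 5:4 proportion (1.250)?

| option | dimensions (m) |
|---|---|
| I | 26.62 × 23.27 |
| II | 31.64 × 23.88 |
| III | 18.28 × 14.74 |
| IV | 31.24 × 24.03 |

Ratios (long/short): I ≈ 1.144; II ≈ 1.325; III ≈ 1.240; IV ≈ 1.300.
5:4 ≈ 1.250; option III is nearest (Δ 0.010).

III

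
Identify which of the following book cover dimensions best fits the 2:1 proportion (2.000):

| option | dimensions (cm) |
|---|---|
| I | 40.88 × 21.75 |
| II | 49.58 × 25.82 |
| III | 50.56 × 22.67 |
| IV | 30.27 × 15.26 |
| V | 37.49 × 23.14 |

IV

Ratios (long/short): I ≈ 1.880; II ≈ 1.920; III ≈ 2.230; IV ≈ 1.984; V ≈ 1.620.
2:1 ≈ 2.000; option IV is nearest (Δ 0.016).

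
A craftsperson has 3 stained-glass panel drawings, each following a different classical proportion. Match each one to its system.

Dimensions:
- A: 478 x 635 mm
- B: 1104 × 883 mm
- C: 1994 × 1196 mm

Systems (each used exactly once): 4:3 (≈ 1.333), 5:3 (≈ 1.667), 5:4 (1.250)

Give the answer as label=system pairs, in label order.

Ratios: A ≈ 1.328; B ≈ 1.250; C ≈ 1.667.
Targets: 4:3 ≈ 1.333; 5:3 ≈ 1.667; 5:4 ≈ 1.250.

A=4:3, B=5:4, C=5:3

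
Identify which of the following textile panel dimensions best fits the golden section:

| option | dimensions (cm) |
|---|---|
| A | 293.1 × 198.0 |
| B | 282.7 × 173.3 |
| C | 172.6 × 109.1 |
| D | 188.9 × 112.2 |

Target golden ratio ≈ 1.618.
A: 1.480 (Δ0.138)  B: 1.631 (Δ0.013)  C: 1.582 (Δ0.036)  D: 1.684 (Δ0.066)

B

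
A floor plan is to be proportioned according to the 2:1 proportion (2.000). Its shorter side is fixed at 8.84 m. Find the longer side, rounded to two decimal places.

2:1 = 2.00000.
Longer side = 8.84 × 2.00000 ≈ 17.6800 → 17.68 m.

17.68 m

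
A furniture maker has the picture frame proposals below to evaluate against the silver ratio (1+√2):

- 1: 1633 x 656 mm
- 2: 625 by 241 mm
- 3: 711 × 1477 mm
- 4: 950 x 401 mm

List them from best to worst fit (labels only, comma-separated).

Ratios: 1 = 1633 / 656 ≈ 2.489; 2 = 625 / 241 ≈ 2.593; 3 = 1477 / 711 ≈ 2.077; 4 = 950 / 401 ≈ 2.369.
|Δ from 2.414|: 1 0.075; 2 0.179; 3 0.337; 4 0.045.

4, 1, 2, 3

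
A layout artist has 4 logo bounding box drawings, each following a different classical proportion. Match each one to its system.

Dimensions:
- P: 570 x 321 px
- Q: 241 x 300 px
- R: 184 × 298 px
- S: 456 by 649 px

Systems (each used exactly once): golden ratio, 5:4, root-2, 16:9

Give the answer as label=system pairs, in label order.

P=16:9, Q=5:4, R=golden ratio, S=root-2

P = 570/321 ≈ 1.776 → 16:9 (1.778)
Q = 300/241 ≈ 1.245 → 5:4 (1.250)
R = 298/184 ≈ 1.620 → golden ratio (1.618)
S = 649/456 ≈ 1.423 → root-2 (1.414)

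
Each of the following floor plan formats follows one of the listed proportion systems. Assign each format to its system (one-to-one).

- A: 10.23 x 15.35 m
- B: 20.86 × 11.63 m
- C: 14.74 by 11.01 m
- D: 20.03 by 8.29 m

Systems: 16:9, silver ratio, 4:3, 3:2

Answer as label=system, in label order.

A=3:2, B=16:9, C=4:3, D=silver ratio

A = 15.35/10.23 ≈ 1.500 → 3:2 (1.500)
B = 20.86/11.63 ≈ 1.794 → 16:9 (1.778)
C = 14.74/11.01 ≈ 1.339 → 4:3 (1.333)
D = 20.03/8.29 ≈ 2.416 → silver ratio (2.414)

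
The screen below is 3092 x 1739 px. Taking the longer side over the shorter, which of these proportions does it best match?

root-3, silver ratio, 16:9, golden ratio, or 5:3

3092/1739 ≈ 1.778. Nearest candidates are 16:9 (1.778, off by 0.000) and root-3 (1.732, off by 0.046).

16:9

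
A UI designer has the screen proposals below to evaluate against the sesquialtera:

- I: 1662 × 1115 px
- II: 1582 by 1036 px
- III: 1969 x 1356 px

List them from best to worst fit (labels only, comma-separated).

Ratios: I = 1662 / 1115 ≈ 1.491; II = 1582 / 1036 ≈ 1.527; III = 1969 / 1356 ≈ 1.452.
|Δ from 1.500|: I 0.009; II 0.027; III 0.048.

I, II, III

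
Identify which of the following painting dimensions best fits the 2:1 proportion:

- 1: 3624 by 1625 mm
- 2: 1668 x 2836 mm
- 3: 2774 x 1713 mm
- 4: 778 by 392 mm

Target 2:1 ≈ 2.000.
1: 2.230 (Δ0.230)  2: 1.700 (Δ0.300)  3: 1.619 (Δ0.381)  4: 1.985 (Δ0.015)

4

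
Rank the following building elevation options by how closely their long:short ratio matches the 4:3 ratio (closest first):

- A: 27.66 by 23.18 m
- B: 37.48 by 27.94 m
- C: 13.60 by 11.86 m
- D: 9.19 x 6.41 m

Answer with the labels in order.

Ratios: A = 27.66 / 23.18 ≈ 1.193; B = 37.48 / 27.94 ≈ 1.341; C = 13.60 / 11.86 ≈ 1.147; D = 9.19 / 6.41 ≈ 1.434.
|Δ from 1.333|: A 0.140; B 0.008; C 0.186; D 0.101.

B, D, A, C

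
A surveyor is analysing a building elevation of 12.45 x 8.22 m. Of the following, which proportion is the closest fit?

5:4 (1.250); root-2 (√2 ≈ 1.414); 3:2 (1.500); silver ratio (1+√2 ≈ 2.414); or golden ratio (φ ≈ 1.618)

3:2

Ratio = 12.45 / 8.22 ≈ 1.515.
Distances: 5:4 1.250 (Δ 0.265); root-2 1.414 (Δ 0.101); 3:2 1.500 (Δ 0.015); silver ratio 2.414 (Δ 0.899); golden ratio 1.618 (Δ 0.103).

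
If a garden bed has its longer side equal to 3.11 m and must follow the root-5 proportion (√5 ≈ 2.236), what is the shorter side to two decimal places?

root-5 ≈ 2.23607.
Shorter side = 3.11 ÷ 2.23607 ≈ 1.3908 → 1.39 m.

1.39 m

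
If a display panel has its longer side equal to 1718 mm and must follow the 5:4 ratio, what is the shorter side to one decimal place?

5:4 = 1.25000.
Shorter side = 1718 ÷ 1.25000 ≈ 1374.400 → 1374.4 mm.

1374.4 mm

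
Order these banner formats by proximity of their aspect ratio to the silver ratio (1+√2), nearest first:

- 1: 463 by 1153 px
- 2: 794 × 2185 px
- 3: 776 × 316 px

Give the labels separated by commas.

3, 1, 2

Ratios: 1 = 1153 / 463 ≈ 2.490; 2 = 2185 / 794 ≈ 2.752; 3 = 776 / 316 ≈ 2.456.
|Δ from 2.414|: 1 0.076; 2 0.338; 3 0.042.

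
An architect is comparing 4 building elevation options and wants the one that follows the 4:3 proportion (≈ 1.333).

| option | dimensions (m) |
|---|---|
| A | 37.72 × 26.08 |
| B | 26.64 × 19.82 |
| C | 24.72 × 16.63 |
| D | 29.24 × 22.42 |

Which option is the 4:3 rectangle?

B

Ratios (long/short): A ≈ 1.446; B ≈ 1.344; C ≈ 1.486; D ≈ 1.304.
4:3 ≈ 1.333; option B is nearest (Δ 0.011).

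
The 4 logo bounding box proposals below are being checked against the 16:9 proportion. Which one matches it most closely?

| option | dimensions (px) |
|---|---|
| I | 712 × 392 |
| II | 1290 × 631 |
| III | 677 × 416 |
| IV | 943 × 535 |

IV

Target 16:9 ≈ 1.778.
I: 1.816 (Δ0.038)  II: 2.044 (Δ0.266)  III: 1.627 (Δ0.151)  IV: 1.763 (Δ0.015)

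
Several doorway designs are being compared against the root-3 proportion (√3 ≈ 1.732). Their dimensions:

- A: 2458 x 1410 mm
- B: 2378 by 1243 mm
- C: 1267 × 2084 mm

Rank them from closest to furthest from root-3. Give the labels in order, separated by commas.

A, C, B

A: 2458/1410 ≈ 1.743 → |1.743 − 1.732| = 0.011
B: 2378/1243 ≈ 1.913 → |1.913 − 1.732| = 0.181
C: 2084/1267 ≈ 1.645 → |1.645 − 1.732| = 0.087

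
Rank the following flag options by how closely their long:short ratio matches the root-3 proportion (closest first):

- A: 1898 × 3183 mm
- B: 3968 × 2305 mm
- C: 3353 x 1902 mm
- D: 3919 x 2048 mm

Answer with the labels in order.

B, C, A, D

A: 3183/1898 ≈ 1.677 → |1.677 − 1.732| = 0.055
B: 3968/2305 ≈ 1.721 → |1.721 − 1.732| = 0.011
C: 3353/1902 ≈ 1.763 → |1.763 − 1.732| = 0.031
D: 3919/2048 ≈ 1.914 → |1.914 − 1.732| = 0.182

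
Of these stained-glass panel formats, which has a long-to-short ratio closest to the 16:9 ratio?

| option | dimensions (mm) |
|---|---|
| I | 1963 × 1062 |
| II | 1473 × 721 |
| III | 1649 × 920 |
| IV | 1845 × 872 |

Target 16:9 ≈ 1.778.
I: 1.848 (Δ0.070)  II: 2.043 (Δ0.265)  III: 1.792 (Δ0.014)  IV: 2.116 (Δ0.338)

III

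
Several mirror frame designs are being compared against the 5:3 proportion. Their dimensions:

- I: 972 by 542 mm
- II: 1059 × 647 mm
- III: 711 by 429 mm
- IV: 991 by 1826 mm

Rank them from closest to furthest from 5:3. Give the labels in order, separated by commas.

III, II, I, IV

Ratios: I = 972 / 542 ≈ 1.793; II = 1059 / 647 ≈ 1.637; III = 711 / 429 ≈ 1.657; IV = 1826 / 991 ≈ 1.843.
|Δ from 1.667|: I 0.126; II 0.030; III 0.010; IV 0.176.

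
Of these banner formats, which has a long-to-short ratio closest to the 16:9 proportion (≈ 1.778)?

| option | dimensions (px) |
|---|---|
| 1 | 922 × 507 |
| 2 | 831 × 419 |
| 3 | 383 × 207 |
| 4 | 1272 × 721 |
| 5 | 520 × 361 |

Target 16:9 ≈ 1.778.
1: 1.819 (Δ0.041)  2: 1.983 (Δ0.205)  3: 1.850 (Δ0.072)  4: 1.764 (Δ0.014)  5: 1.440 (Δ0.338)

4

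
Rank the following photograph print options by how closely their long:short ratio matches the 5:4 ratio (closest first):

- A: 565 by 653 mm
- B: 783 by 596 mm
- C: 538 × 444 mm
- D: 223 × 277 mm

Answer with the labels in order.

D, C, B, A

Ratios: A = 653 / 565 ≈ 1.156; B = 783 / 596 ≈ 1.314; C = 538 / 444 ≈ 1.212; D = 277 / 223 ≈ 1.242.
|Δ from 1.250|: A 0.094; B 0.064; C 0.038; D 0.008.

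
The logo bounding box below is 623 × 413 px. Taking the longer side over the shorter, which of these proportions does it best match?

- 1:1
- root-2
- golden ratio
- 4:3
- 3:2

623/413 ≈ 1.508. Nearest candidates are 3:2 (1.500, off by 0.008) and root-2 (1.414, off by 0.094).

3:2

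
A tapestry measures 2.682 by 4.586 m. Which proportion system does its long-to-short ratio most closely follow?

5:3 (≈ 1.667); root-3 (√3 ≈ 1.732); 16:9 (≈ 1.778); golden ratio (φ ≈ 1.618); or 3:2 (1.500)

root-3

4.586/2.682 ≈ 1.710. Nearest candidates are root-3 (1.732, off by 0.022) and 5:3 (1.667, off by 0.043).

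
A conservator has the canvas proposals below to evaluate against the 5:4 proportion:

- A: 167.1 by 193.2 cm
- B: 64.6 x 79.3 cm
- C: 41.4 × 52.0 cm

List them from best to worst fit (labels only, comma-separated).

C, B, A

A: 193.2/167.1 ≈ 1.156 → |1.156 − 1.250| = 0.094
B: 79.3/64.6 ≈ 1.228 → |1.228 − 1.250| = 0.022
C: 52.0/41.4 ≈ 1.256 → |1.256 − 1.250| = 0.006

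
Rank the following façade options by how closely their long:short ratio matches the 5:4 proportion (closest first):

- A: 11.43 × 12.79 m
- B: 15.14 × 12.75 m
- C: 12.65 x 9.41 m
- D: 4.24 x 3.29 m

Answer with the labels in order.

D, B, C, A

A: 12.79/11.43 ≈ 1.119 → |1.119 − 1.250| = 0.131
B: 15.14/12.75 ≈ 1.187 → |1.187 − 1.250| = 0.063
C: 12.65/9.41 ≈ 1.344 → |1.344 − 1.250| = 0.094
D: 4.24/3.29 ≈ 1.289 → |1.289 − 1.250| = 0.039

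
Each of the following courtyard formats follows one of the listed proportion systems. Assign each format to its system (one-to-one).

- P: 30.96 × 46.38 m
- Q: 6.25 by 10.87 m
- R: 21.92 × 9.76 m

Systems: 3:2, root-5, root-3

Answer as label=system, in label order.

P=3:2, Q=root-3, R=root-5

Ratios: P ≈ 1.498; Q ≈ 1.739; R ≈ 2.246.
Targets: 3:2 ≈ 1.500; root-5 ≈ 2.236; root-3 ≈ 1.732.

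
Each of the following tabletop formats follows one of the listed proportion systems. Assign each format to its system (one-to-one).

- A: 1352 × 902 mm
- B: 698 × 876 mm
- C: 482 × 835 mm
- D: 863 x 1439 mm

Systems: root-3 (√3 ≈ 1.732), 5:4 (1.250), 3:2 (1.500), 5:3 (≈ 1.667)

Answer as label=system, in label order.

A = 1352/902 ≈ 1.499 → 3:2 (1.500)
B = 876/698 ≈ 1.255 → 5:4 (1.250)
C = 835/482 ≈ 1.732 → root-3 (1.732)
D = 1439/863 ≈ 1.667 → 5:3 (1.667)

A=3:2, B=5:4, C=root-3, D=5:3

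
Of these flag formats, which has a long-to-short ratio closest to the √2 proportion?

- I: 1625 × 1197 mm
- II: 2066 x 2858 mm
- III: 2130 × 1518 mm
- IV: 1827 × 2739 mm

III

Target root-2 ≈ 1.414.
I: 1.358 (Δ0.056)  II: 1.383 (Δ0.031)  III: 1.403 (Δ0.011)  IV: 1.499 (Δ0.085)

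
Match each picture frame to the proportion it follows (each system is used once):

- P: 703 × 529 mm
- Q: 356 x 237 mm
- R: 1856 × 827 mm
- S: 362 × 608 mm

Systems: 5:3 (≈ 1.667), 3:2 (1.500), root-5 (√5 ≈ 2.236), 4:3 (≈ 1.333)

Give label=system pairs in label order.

Ratios: P ≈ 1.329; Q ≈ 1.502; R ≈ 2.244; S ≈ 1.680.
Targets: 5:3 ≈ 1.667; 3:2 ≈ 1.500; root-5 ≈ 2.236; 4:3 ≈ 1.333.

P=4:3, Q=3:2, R=root-5, S=5:3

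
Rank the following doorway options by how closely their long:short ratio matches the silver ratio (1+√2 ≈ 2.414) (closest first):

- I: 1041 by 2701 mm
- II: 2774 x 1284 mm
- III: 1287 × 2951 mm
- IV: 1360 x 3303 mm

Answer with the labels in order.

Ratios: I = 2701 / 1041 ≈ 2.595; II = 2774 / 1284 ≈ 2.160; III = 2951 / 1287 ≈ 2.293; IV = 3303 / 1360 ≈ 2.429.
|Δ from 2.414|: I 0.181; II 0.254; III 0.121; IV 0.015.

IV, III, I, II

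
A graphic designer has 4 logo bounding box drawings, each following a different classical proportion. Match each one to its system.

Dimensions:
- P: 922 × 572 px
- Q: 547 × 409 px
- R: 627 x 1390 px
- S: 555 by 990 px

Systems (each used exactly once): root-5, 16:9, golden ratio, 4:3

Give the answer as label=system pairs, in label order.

Ratios: P ≈ 1.612; Q ≈ 1.337; R ≈ 2.217; S ≈ 1.784.
Targets: root-5 ≈ 2.236; 16:9 ≈ 1.778; golden ratio ≈ 1.618; 4:3 ≈ 1.333.

P=golden ratio, Q=4:3, R=root-5, S=16:9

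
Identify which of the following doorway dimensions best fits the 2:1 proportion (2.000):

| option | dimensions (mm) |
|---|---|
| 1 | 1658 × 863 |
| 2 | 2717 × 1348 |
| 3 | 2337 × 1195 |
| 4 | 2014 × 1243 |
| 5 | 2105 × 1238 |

Ratios (long/short): 1 ≈ 1.921; 2 ≈ 2.016; 3 ≈ 1.956; 4 ≈ 1.620; 5 ≈ 1.700.
2:1 ≈ 2.000; option 2 is nearest (Δ 0.016).

2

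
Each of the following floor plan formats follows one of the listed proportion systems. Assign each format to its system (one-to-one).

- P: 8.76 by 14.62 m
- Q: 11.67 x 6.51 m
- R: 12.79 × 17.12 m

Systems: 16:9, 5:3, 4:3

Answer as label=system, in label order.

P=5:3, Q=16:9, R=4:3

P = 14.62/8.76 ≈ 1.669 → 5:3 (1.667)
Q = 11.67/6.51 ≈ 1.793 → 16:9 (1.778)
R = 17.12/12.79 ≈ 1.339 → 4:3 (1.333)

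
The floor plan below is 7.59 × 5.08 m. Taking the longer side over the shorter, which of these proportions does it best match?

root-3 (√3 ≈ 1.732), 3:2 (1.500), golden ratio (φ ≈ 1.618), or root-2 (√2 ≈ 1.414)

7.59/5.08 ≈ 1.494. Nearest candidates are 3:2 (1.500, off by 0.006) and root-2 (1.414, off by 0.080).

3:2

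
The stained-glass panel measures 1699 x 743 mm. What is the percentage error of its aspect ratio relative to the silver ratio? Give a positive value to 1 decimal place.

5.3%

Ratio = 1699 / 743 ≈ 2.2867.
Ideal silver ratio ≈ 2.4142. |2.2867 − 2.4142| / 2.4142 ≈ 5.28% → 5.3%.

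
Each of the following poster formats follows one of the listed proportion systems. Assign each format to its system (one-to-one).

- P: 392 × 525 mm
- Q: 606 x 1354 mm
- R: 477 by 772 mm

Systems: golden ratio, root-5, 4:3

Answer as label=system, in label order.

P=4:3, Q=root-5, R=golden ratio

Ratios: P ≈ 1.339; Q ≈ 2.234; R ≈ 1.618.
Targets: golden ratio ≈ 1.618; root-5 ≈ 2.236; 4:3 ≈ 1.333.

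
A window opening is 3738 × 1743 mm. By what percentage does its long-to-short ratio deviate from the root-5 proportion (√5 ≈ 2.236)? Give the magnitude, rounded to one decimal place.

4.1%

Ratio = 3738 / 1743 ≈ 2.1446.
Ideal root-5 ≈ 2.2361. |2.1446 − 2.2361| / 2.2361 ≈ 4.09% → 4.1%.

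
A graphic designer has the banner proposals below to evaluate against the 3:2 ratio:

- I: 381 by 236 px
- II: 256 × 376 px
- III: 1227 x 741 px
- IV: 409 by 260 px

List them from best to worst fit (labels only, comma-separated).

II, IV, I, III

I: 381/236 ≈ 1.614 → |1.614 − 1.500| = 0.114
II: 376/256 ≈ 1.469 → |1.469 − 1.500| = 0.031
III: 1227/741 ≈ 1.656 → |1.656 − 1.500| = 0.156
IV: 409/260 ≈ 1.573 → |1.573 − 1.500| = 0.073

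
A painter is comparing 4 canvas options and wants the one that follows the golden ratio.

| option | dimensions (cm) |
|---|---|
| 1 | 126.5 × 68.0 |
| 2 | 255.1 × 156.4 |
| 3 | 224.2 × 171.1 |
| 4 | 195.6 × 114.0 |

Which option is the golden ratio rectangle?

2

Ratios (long/short): 1 ≈ 1.860; 2 ≈ 1.631; 3 ≈ 1.310; 4 ≈ 1.716.
golden ratio ≈ 1.618; option 2 is nearest (Δ 0.013).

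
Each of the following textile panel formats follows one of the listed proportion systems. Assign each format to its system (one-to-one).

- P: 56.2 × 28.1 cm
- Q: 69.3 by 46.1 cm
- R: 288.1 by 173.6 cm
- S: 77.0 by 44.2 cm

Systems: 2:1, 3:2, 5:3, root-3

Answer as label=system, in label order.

P = 56.2/28.1 ≈ 2.000 → 2:1 (2.000)
Q = 69.3/46.1 ≈ 1.503 → 3:2 (1.500)
R = 288.1/173.6 ≈ 1.660 → 5:3 (1.667)
S = 77.0/44.2 ≈ 1.742 → root-3 (1.732)

P=2:1, Q=3:2, R=5:3, S=root-3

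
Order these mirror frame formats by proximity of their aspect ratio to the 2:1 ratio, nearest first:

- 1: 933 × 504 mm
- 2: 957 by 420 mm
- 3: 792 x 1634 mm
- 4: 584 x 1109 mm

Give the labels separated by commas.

3, 4, 1, 2

Ratios: 1 = 933 / 504 ≈ 1.851; 2 = 957 / 420 ≈ 2.279; 3 = 1634 / 792 ≈ 2.063; 4 = 1109 / 584 ≈ 1.899.
|Δ from 2.000|: 1 0.149; 2 0.279; 3 0.063; 4 0.101.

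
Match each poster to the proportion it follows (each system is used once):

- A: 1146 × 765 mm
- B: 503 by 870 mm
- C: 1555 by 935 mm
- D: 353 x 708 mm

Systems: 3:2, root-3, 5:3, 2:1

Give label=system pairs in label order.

A=3:2, B=root-3, C=5:3, D=2:1

Ratios: A ≈ 1.498; B ≈ 1.730; C ≈ 1.663; D ≈ 2.006.
Targets: 3:2 ≈ 1.500; root-3 ≈ 1.732; 5:3 ≈ 1.667; 2:1 ≈ 2.000.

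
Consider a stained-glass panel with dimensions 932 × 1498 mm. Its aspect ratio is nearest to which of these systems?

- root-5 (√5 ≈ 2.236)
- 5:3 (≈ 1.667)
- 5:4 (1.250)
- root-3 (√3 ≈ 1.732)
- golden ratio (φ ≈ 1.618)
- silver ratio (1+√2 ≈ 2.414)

golden ratio

1498/932 ≈ 1.607. Nearest candidates are golden ratio (1.618, off by 0.011) and 5:3 (1.667, off by 0.060).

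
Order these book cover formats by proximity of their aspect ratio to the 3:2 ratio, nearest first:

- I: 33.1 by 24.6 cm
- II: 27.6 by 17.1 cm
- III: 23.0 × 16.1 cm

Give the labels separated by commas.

III, II, I

Ratios: I = 33.1 / 24.6 ≈ 1.346; II = 27.6 / 17.1 ≈ 1.614; III = 23.0 / 16.1 ≈ 1.429.
|Δ from 1.500|: I 0.154; II 0.114; III 0.071.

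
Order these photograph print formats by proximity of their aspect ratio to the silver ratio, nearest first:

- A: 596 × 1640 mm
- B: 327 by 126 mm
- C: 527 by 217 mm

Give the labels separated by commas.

C, B, A

A: 1640/596 ≈ 2.752 → |2.752 − 2.414| = 0.338
B: 327/126 ≈ 2.595 → |2.595 − 2.414| = 0.181
C: 527/217 ≈ 2.429 → |2.429 − 2.414| = 0.015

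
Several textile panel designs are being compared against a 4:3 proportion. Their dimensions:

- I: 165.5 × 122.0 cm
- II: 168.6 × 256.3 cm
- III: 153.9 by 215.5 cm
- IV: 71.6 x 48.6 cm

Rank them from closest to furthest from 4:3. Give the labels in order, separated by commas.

I, III, IV, II

Ratios: I = 165.5 / 122.0 ≈ 1.357; II = 256.3 / 168.6 ≈ 1.520; III = 215.5 / 153.9 ≈ 1.400; IV = 71.6 / 48.6 ≈ 1.473.
|Δ from 1.333|: I 0.024; II 0.187; III 0.067; IV 0.140.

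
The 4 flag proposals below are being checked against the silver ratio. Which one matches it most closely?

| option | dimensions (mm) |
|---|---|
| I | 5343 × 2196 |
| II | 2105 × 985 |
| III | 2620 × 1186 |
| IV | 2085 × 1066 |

I

Ratios (long/short): I ≈ 2.433; II ≈ 2.137; III ≈ 2.209; IV ≈ 1.956.
silver ratio ≈ 2.414; option I is nearest (Δ 0.019).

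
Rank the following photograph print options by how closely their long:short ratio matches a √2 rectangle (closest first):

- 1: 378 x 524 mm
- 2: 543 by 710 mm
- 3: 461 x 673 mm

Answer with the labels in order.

Ratios: 1 = 524 / 378 ≈ 1.386; 2 = 710 / 543 ≈ 1.308; 3 = 673 / 461 ≈ 1.460.
|Δ from 1.414|: 1 0.028; 2 0.106; 3 0.046.

1, 3, 2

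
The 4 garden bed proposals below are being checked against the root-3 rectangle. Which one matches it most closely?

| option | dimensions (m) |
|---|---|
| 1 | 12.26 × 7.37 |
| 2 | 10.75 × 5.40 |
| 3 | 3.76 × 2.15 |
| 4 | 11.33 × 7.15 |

3

Ratios (long/short): 1 ≈ 1.664; 2 ≈ 1.991; 3 ≈ 1.749; 4 ≈ 1.585.
root-3 ≈ 1.732; option 3 is nearest (Δ 0.017).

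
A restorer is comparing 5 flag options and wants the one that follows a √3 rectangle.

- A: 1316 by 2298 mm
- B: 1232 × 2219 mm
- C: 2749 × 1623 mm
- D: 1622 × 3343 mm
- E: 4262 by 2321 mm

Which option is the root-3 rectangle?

Ratios (long/short): A ≈ 1.746; B ≈ 1.801; C ≈ 1.694; D ≈ 2.061; E ≈ 1.836.
root-3 ≈ 1.732; option A is nearest (Δ 0.014).

A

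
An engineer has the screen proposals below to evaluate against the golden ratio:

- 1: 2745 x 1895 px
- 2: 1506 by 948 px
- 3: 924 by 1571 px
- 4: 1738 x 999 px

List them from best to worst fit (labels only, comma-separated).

2, 3, 4, 1

1: 2745/1895 ≈ 1.449 → |1.449 − 1.618| = 0.169
2: 1506/948 ≈ 1.589 → |1.589 − 1.618| = 0.029
3: 1571/924 ≈ 1.700 → |1.700 − 1.618| = 0.082
4: 1738/999 ≈ 1.740 → |1.740 − 1.618| = 0.122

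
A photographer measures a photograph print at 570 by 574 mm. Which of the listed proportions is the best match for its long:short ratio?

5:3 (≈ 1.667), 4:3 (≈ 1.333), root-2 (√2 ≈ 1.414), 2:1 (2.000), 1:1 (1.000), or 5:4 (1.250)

Ratio = 574 / 570 ≈ 1.007.
Distances: 5:3 1.667 (Δ 0.660); 4:3 1.333 (Δ 0.326); root-2 1.414 (Δ 0.407); 2:1 2.000 (Δ 0.993); 1:1 1.000 (Δ 0.007); 5:4 1.250 (Δ 0.243).

1:1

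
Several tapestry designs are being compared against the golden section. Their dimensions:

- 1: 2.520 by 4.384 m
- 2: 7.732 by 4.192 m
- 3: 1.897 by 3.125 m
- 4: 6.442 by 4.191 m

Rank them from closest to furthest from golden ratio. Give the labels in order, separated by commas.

1: 4.384/2.520 ≈ 1.740 → |1.740 − 1.618| = 0.122
2: 7.732/4.192 ≈ 1.844 → |1.844 − 1.618| = 0.226
3: 3.125/1.897 ≈ 1.647 → |1.647 − 1.618| = 0.029
4: 6.442/4.191 ≈ 1.537 → |1.537 − 1.618| = 0.081

3, 4, 1, 2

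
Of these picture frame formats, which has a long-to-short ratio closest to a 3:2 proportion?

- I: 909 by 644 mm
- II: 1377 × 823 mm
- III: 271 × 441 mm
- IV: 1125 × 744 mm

Ratios (long/short): I ≈ 1.411; II ≈ 1.673; III ≈ 1.627; IV ≈ 1.512.
3:2 ≈ 1.500; option IV is nearest (Δ 0.012).

IV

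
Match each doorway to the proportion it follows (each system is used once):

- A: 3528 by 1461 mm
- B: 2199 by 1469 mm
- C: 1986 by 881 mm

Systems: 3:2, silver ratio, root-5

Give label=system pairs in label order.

A = 3528/1461 ≈ 2.415 → silver ratio (2.414)
B = 2199/1469 ≈ 1.497 → 3:2 (1.500)
C = 1986/881 ≈ 2.254 → root-5 (2.236)

A=silver ratio, B=3:2, C=root-5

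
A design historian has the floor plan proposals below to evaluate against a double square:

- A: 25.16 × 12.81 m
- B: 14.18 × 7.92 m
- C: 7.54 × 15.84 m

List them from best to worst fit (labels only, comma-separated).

A, C, B

Ratios: A = 25.16 / 12.81 ≈ 1.964; B = 14.18 / 7.92 ≈ 1.790; C = 15.84 / 7.54 ≈ 2.101.
|Δ from 2.000|: A 0.036; B 0.210; C 0.101.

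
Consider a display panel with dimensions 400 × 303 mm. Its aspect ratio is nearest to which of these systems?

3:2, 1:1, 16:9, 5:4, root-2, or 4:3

4:3

400/303 ≈ 1.320. Nearest candidates are 4:3 (1.333, off by 0.013) and 5:4 (1.250, off by 0.070).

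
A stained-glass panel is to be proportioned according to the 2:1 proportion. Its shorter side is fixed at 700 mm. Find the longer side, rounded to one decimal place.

1400.0 mm

2:1 = 2.00000.
Longer side = 700 × 2.00000 ≈ 1400.000 → 1400.0 mm.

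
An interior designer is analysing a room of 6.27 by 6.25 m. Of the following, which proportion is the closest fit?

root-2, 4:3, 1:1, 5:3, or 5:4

6.27/6.25 ≈ 1.003. Nearest candidates are 1:1 (1.000, off by 0.003) and 5:4 (1.250, off by 0.247).

1:1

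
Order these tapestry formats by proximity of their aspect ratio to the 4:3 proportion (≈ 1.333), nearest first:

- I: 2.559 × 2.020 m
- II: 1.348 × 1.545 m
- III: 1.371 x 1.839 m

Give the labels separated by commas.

I: 2.559/2.020 ≈ 1.267 → |1.267 − 1.333| = 0.066
II: 1.545/1.348 ≈ 1.146 → |1.146 − 1.333| = 0.187
III: 1.839/1.371 ≈ 1.341 → |1.341 − 1.333| = 0.008

III, I, II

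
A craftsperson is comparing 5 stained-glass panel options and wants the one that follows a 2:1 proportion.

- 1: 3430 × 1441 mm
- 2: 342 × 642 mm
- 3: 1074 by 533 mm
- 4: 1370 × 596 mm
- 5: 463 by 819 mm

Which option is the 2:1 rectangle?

Ratios (long/short): 1 ≈ 2.380; 2 ≈ 1.877; 3 ≈ 2.015; 4 ≈ 2.299; 5 ≈ 1.769.
2:1 ≈ 2.000; option 3 is nearest (Δ 0.015).

3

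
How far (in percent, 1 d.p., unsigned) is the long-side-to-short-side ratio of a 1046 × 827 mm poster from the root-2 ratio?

Ratio = 1046 / 827 ≈ 1.2648.
Ideal root-2 ≈ 1.4142. |1.2648 − 1.4142| / 1.4142 ≈ 10.56% → 10.6%.

10.6%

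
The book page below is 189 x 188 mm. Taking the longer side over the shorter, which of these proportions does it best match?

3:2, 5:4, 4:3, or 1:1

1:1

Ratio = 189 / 188 ≈ 1.005.
Distances: 3:2 1.500 (Δ 0.495); 5:4 1.250 (Δ 0.245); 4:3 1.333 (Δ 0.328); 1:1 1.000 (Δ 0.005).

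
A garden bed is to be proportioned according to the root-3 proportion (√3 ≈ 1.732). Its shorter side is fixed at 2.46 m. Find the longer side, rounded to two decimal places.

4.26 m

root-3 ≈ 1.73205.
Longer side = 2.46 × 1.73205 ≈ 4.2608 → 4.26 m.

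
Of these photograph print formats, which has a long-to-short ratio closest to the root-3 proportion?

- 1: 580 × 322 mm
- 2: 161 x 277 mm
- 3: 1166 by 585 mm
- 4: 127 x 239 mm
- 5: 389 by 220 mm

Ratios (long/short): 1 ≈ 1.801; 2 ≈ 1.720; 3 ≈ 1.993; 4 ≈ 1.882; 5 ≈ 1.768.
root-3 ≈ 1.732; option 2 is nearest (Δ 0.012).

2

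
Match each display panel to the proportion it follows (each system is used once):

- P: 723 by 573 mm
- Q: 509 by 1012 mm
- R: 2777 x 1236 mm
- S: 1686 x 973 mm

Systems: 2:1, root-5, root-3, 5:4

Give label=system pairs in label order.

Ratios: P ≈ 1.262; Q ≈ 1.988; R ≈ 2.247; S ≈ 1.733.
Targets: 2:1 ≈ 2.000; root-5 ≈ 2.236; root-3 ≈ 1.732; 5:4 ≈ 1.250.

P=5:4, Q=2:1, R=root-5, S=root-3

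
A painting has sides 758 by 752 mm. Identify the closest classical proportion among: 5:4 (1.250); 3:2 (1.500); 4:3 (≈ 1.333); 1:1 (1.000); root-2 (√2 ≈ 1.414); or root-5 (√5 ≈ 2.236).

1:1

Ratio = 758 / 752 ≈ 1.008.
Distances: 5:4 1.250 (Δ 0.242); 3:2 1.500 (Δ 0.492); 4:3 1.333 (Δ 0.325); 1:1 1.000 (Δ 0.008); root-2 1.414 (Δ 0.406); root-5 2.236 (Δ 1.228).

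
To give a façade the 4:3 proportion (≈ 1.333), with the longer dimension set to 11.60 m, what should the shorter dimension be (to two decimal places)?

8.70 m

4:3 ≈ 1.33333.
Shorter side = 11.60 ÷ 1.33333 ≈ 8.7000 → 8.70 m.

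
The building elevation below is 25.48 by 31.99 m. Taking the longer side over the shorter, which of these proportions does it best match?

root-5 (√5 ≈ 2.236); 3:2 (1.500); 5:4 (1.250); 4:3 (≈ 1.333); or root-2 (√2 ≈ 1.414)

Ratio = 31.99 / 25.48 ≈ 1.255.
Distances: root-5 2.236 (Δ 0.981); 3:2 1.500 (Δ 0.245); 5:4 1.250 (Δ 0.005); 4:3 1.333 (Δ 0.078); root-2 1.414 (Δ 0.159).

5:4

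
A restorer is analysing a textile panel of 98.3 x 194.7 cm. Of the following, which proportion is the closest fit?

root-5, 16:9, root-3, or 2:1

Ratio = 194.7 / 98.3 ≈ 1.981.
Distances: root-5 2.236 (Δ 0.255); 16:9 1.778 (Δ 0.203); root-3 1.732 (Δ 0.249); 2:1 2.000 (Δ 0.019).

2:1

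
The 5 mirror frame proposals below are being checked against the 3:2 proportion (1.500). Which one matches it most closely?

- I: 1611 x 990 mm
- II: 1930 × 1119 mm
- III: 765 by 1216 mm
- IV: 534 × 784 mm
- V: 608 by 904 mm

V

Target 3:2 ≈ 1.500.
I: 1.627 (Δ0.127)  II: 1.725 (Δ0.225)  III: 1.590 (Δ0.090)  IV: 1.468 (Δ0.032)  V: 1.487 (Δ0.013)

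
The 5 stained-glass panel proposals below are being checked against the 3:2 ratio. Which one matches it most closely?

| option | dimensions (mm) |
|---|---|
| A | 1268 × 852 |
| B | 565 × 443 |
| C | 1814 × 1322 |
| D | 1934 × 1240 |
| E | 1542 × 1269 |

Target 3:2 ≈ 1.500.
A: 1.488 (Δ0.012)  B: 1.275 (Δ0.225)  C: 1.372 (Δ0.128)  D: 1.560 (Δ0.060)  E: 1.215 (Δ0.285)

A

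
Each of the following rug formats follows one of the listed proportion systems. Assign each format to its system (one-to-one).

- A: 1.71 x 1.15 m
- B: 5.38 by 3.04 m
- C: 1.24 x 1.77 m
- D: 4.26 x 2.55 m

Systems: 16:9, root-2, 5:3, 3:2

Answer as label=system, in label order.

A=3:2, B=16:9, C=root-2, D=5:3

A = 1.71/1.15 ≈ 1.487 → 3:2 (1.500)
B = 5.38/3.04 ≈ 1.770 → 16:9 (1.778)
C = 1.77/1.24 ≈ 1.427 → root-2 (1.414)
D = 4.26/2.55 ≈ 1.671 → 5:3 (1.667)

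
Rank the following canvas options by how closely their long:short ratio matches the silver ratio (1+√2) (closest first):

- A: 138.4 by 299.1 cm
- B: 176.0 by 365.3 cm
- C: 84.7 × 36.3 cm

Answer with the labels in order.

A: 299.1/138.4 ≈ 2.161 → |2.161 − 2.414| = 0.253
B: 365.3/176.0 ≈ 2.076 → |2.076 − 2.414| = 0.338
C: 84.7/36.3 ≈ 2.333 → |2.333 − 2.414| = 0.081

C, A, B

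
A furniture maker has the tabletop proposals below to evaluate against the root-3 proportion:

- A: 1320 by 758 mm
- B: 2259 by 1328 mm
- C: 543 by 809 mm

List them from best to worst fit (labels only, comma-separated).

Ratios: A = 1320 / 758 ≈ 1.741; B = 2259 / 1328 ≈ 1.701; C = 809 / 543 ≈ 1.490.
|Δ from 1.732|: A 0.009; B 0.031; C 0.242.

A, B, C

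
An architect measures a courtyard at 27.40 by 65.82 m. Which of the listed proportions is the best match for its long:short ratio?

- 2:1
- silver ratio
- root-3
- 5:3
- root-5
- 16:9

65.82/27.40 ≈ 2.402. Nearest candidates are silver ratio (2.414, off by 0.012) and root-5 (2.236, off by 0.166).

silver ratio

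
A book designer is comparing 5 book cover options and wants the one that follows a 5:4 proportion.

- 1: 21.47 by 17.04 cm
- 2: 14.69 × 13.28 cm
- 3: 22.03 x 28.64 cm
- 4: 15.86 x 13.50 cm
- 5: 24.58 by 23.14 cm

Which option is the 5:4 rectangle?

Ratios (long/short): 1 ≈ 1.260; 2 ≈ 1.106; 3 ≈ 1.300; 4 ≈ 1.175; 5 ≈ 1.062.
5:4 ≈ 1.250; option 1 is nearest (Δ 0.010).

1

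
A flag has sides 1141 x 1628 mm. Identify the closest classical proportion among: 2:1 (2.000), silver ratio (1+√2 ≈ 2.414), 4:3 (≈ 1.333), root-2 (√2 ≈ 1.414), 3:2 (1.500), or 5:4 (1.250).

Ratio = 1628 / 1141 ≈ 1.427.
Distances: 2:1 2.000 (Δ 0.573); silver ratio 2.414 (Δ 0.987); 4:3 1.333 (Δ 0.094); root-2 1.414 (Δ 0.013); 3:2 1.500 (Δ 0.073); 5:4 1.250 (Δ 0.177).

root-2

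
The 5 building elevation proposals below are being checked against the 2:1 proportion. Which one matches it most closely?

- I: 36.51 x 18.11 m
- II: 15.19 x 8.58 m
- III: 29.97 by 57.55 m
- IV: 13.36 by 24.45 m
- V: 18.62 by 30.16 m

I

Target 2:1 ≈ 2.000.
I: 2.016 (Δ0.016)  II: 1.770 (Δ0.230)  III: 1.920 (Δ0.080)  IV: 1.830 (Δ0.170)  V: 1.620 (Δ0.380)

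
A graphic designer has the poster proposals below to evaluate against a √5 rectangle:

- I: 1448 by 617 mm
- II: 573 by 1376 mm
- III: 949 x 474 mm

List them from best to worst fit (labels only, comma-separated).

Ratios: I = 1448 / 617 ≈ 2.347; II = 1376 / 573 ≈ 2.401; III = 949 / 474 ≈ 2.002.
|Δ from 2.236|: I 0.111; II 0.165; III 0.234.

I, II, III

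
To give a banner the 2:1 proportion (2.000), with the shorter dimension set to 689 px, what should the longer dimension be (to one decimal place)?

1378.0 px

2:1 = 2.00000.
Longer side = 689 × 2.00000 ≈ 1378.000 → 1378.0 px.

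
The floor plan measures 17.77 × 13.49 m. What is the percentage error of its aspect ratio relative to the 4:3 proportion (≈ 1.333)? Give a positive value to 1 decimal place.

Ratio = 17.77 / 13.49 ≈ 1.3173.
Ideal 4:3 ≈ 1.3333. |1.3173 − 1.3333| / 1.3333 ≈ 1.20% → 1.2%.

1.2%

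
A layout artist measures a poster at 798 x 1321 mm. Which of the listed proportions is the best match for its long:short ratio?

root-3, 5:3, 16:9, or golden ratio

5:3

Ratio = 1321 / 798 ≈ 1.655.
Distances: root-3 1.732 (Δ 0.077); 5:3 1.667 (Δ 0.012); 16:9 1.778 (Δ 0.123); golden ratio 1.618 (Δ 0.037).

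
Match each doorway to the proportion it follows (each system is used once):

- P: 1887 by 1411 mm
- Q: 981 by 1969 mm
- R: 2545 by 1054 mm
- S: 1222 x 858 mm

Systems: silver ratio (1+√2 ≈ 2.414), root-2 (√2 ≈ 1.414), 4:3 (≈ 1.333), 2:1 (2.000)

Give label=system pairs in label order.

P = 1887/1411 ≈ 1.337 → 4:3 (1.333)
Q = 1969/981 ≈ 2.007 → 2:1 (2.000)
R = 2545/1054 ≈ 2.415 → silver ratio (2.414)
S = 1222/858 ≈ 1.424 → root-2 (1.414)

P=4:3, Q=2:1, R=silver ratio, S=root-2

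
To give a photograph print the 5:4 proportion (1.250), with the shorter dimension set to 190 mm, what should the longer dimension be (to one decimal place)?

237.5 mm

5:4 = 1.25000.
Longer side = 190 × 1.25000 ≈ 237.500 → 237.5 mm.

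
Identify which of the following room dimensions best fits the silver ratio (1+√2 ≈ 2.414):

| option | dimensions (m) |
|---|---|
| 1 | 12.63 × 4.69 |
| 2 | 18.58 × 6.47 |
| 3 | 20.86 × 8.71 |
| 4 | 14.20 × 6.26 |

Target silver ratio ≈ 2.414.
1: 2.693 (Δ0.279)  2: 2.872 (Δ0.458)  3: 2.395 (Δ0.019)  4: 2.268 (Δ0.146)

3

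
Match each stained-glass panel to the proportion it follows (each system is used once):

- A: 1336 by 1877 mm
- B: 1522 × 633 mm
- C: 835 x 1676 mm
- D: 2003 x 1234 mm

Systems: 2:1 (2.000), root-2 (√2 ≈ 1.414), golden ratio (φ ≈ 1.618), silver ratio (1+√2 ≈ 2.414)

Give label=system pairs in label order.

A=root-2, B=silver ratio, C=2:1, D=golden ratio

A = 1877/1336 ≈ 1.405 → root-2 (1.414)
B = 1522/633 ≈ 2.404 → silver ratio (2.414)
C = 1676/835 ≈ 2.007 → 2:1 (2.000)
D = 2003/1234 ≈ 1.623 → golden ratio (1.618)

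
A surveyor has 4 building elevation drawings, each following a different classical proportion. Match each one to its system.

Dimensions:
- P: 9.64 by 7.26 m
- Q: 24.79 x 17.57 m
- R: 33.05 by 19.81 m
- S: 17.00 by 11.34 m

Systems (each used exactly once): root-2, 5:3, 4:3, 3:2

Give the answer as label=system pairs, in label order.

P=4:3, Q=root-2, R=5:3, S=3:2

P = 9.64/7.26 ≈ 1.328 → 4:3 (1.333)
Q = 24.79/17.57 ≈ 1.411 → root-2 (1.414)
R = 33.05/19.81 ≈ 1.668 → 5:3 (1.667)
S = 17.00/11.34 ≈ 1.499 → 3:2 (1.500)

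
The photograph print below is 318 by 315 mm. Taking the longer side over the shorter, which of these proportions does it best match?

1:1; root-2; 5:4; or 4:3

1:1

Ratio = 318 / 315 ≈ 1.010.
Distances: 1:1 1.000 (Δ 0.010); root-2 1.414 (Δ 0.404); 5:4 1.250 (Δ 0.240); 4:3 1.333 (Δ 0.323).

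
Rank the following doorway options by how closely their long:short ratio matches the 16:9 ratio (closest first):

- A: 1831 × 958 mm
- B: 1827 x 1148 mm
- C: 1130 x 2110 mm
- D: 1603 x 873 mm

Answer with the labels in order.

Ratios: A = 1831 / 958 ≈ 1.911; B = 1827 / 1148 ≈ 1.591; C = 2110 / 1130 ≈ 1.867; D = 1603 / 873 ≈ 1.836.
|Δ from 1.778|: A 0.133; B 0.187; C 0.089; D 0.058.

D, C, A, B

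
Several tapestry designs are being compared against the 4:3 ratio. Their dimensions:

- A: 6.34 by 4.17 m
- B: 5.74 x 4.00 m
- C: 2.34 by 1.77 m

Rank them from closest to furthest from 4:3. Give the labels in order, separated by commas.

C, B, A

Ratios: A = 6.34 / 4.17 ≈ 1.520; B = 5.74 / 4.00 ≈ 1.435; C = 2.34 / 1.77 ≈ 1.322.
|Δ from 1.333|: A 0.187; B 0.102; C 0.011.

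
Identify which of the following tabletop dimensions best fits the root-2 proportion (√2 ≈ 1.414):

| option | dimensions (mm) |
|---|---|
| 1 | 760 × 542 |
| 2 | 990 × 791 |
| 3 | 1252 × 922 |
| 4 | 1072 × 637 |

Ratios (long/short): 1 ≈ 1.402; 2 ≈ 1.252; 3 ≈ 1.358; 4 ≈ 1.683.
root-2 ≈ 1.414; option 1 is nearest (Δ 0.012).

1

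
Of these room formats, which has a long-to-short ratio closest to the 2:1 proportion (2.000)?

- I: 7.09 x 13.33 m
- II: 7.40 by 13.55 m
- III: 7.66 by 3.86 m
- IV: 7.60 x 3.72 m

III

Target 2:1 ≈ 2.000.
I: 1.880 (Δ0.120)  II: 1.831 (Δ0.169)  III: 1.984 (Δ0.016)  IV: 2.043 (Δ0.043)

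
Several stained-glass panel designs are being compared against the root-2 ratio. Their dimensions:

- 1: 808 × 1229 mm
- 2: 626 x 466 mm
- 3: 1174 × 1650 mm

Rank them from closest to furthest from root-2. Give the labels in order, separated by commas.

Ratios: 1 = 1229 / 808 ≈ 1.521; 2 = 626 / 466 ≈ 1.343; 3 = 1650 / 1174 ≈ 1.405.
|Δ from 1.414|: 1 0.107; 2 0.071; 3 0.009.

3, 2, 1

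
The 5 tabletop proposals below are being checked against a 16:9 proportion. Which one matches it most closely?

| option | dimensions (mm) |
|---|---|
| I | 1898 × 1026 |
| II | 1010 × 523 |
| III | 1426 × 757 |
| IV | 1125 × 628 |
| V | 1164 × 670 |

Ratios (long/short): I ≈ 1.850; II ≈ 1.931; III ≈ 1.884; IV ≈ 1.791; V ≈ 1.737.
16:9 ≈ 1.778; option IV is nearest (Δ 0.013).

IV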